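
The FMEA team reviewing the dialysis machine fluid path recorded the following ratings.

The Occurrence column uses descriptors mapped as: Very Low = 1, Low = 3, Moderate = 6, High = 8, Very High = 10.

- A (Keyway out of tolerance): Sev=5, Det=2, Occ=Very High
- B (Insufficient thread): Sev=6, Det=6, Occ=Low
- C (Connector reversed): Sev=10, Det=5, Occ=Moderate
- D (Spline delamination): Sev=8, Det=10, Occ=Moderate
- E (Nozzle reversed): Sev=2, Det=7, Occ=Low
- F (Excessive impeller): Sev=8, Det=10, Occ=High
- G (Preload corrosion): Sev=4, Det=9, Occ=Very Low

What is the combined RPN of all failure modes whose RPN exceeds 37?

RPN = Severity × Occurrence × Detection:
  A: 5 × 10 × 2 = 100
  B: 6 × 3 × 6 = 108
  C: 10 × 6 × 5 = 300
  D: 8 × 6 × 10 = 480
  E: 2 × 3 × 7 = 42
  F: 8 × 8 × 10 = 640
  G: 4 × 1 × 9 = 36
RPN > 37: A (100), B (108), C (300), D (480), E (42), F (640).
Sum: 100 + 108 + 300 + 480 + 42 + 640 = 1670.

1670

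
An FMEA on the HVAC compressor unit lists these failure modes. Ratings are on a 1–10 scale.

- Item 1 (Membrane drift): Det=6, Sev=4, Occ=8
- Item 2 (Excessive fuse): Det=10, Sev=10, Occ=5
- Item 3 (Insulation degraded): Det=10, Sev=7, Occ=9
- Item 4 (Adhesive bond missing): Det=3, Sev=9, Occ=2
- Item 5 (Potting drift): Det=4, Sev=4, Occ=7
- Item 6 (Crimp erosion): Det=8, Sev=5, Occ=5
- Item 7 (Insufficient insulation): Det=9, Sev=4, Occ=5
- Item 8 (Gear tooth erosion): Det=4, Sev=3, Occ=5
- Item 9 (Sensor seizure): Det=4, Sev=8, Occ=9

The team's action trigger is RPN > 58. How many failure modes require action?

RPN = Severity × Occurrence × Detection:
  Item 1: 4 × 8 × 6 = 192
  Item 2: 10 × 5 × 10 = 500
  Item 3: 7 × 9 × 10 = 630
  Item 4: 9 × 2 × 3 = 54
  Item 5: 4 × 7 × 4 = 112
  Item 6: 5 × 5 × 8 = 200
  Item 7: 4 × 5 × 9 = 180
  Item 8: 3 × 5 × 4 = 60
  Item 9: 8 × 9 × 4 = 288
Modes with RPN > 58: Item 1 (192), Item 2 (500), Item 3 (630), Item 5 (112), Item 6 (200), Item 7 (180), Item 8 (60), Item 9 (288) → 8.

8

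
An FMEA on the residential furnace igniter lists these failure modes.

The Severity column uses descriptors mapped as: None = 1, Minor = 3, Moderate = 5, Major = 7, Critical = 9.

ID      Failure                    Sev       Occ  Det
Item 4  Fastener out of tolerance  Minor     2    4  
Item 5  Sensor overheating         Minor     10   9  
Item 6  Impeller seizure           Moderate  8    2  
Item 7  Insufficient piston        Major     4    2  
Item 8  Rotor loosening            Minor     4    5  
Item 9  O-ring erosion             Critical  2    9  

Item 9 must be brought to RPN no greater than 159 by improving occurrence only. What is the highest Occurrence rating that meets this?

1

Item 9: S=9, O=2, D=9 → current RPN = 162.
Fixed product = 81. Need 81 × O ≤ 159, so O ≤ 159/81 = 1.96.
Maximum integer Occurrence rating = 1 (gives RPN 81; O=2 would give 162 > 159).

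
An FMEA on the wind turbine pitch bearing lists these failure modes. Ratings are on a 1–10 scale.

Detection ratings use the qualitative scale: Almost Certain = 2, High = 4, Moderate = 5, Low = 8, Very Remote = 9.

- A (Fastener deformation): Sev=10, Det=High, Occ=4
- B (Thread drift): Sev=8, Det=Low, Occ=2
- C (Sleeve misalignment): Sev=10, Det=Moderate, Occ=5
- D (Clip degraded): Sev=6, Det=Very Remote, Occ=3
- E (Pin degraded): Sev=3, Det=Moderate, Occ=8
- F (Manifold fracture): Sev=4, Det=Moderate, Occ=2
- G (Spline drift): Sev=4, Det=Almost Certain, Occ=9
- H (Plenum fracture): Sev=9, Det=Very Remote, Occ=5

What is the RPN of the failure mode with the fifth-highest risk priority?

RPN = Severity × Occurrence × Detection:
  A: 10 × 4 × 4 = 160
  B: 8 × 2 × 8 = 128
  C: 10 × 5 × 5 = 250
  D: 6 × 3 × 9 = 162
  E: 3 × 8 × 5 = 120
  F: 4 × 2 × 5 = 40
  G: 4 × 9 × 2 = 72
  H: 9 × 5 × 9 = 405
Sorted descending: 405, 250, 162, 160, 128, 120, 72, 40.
The fifth-highest RPN is 128 (B).

128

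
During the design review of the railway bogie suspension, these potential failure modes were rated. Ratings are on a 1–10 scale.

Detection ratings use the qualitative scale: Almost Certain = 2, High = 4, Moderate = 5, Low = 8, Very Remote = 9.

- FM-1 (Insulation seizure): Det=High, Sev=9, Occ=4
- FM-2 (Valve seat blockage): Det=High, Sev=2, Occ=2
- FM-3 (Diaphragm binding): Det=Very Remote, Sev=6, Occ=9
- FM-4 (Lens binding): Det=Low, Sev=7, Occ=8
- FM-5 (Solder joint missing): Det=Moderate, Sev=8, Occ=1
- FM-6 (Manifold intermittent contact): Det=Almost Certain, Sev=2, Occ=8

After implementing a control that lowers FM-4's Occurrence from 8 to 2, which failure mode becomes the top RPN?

RPN = Severity × Occurrence × Detection:
  FM-1: 9 × 4 × 4 = 144
  FM-2: 2 × 2 × 4 = 16
  FM-3: 6 × 9 × 9 = 486
  FM-4: 7 × 8 × 8 = 448
  FM-5: 8 × 1 × 5 = 40
  FM-6: 2 × 8 × 2 = 32
After action: FM-4 → 7 × 2 × 8 = 112.
Revised RPNs: FM-3=486, FM-1=144, FM-4=112, FM-5=40, FM-6=32, FM-2=16.
Highest is now FM-3 (486).

FM-3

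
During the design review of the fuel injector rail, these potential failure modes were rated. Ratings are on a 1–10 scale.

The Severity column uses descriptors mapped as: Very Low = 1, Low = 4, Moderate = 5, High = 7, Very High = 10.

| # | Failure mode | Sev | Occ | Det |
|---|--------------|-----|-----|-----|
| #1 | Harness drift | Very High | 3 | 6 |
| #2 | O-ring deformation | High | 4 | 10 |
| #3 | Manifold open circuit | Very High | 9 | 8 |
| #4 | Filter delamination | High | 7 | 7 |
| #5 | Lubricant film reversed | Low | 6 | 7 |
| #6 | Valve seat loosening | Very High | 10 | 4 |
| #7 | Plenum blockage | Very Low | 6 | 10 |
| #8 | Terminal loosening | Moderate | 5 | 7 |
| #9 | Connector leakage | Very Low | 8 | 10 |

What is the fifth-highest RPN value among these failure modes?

RPN = Severity × Occurrence × Detection:
  #1: 10 × 3 × 6 = 180
  #2: 7 × 4 × 10 = 280
  #3: 10 × 9 × 8 = 720
  #4: 7 × 7 × 7 = 343
  #5: 4 × 6 × 7 = 168
  #6: 10 × 10 × 4 = 400
  #7: 1 × 6 × 10 = 60
  #8: 5 × 5 × 7 = 175
  #9: 1 × 8 × 10 = 80
Sorted descending: 720, 400, 343, 280, 180, 175, 168, 80, 60.
The fifth-highest RPN is 180 (#1).

180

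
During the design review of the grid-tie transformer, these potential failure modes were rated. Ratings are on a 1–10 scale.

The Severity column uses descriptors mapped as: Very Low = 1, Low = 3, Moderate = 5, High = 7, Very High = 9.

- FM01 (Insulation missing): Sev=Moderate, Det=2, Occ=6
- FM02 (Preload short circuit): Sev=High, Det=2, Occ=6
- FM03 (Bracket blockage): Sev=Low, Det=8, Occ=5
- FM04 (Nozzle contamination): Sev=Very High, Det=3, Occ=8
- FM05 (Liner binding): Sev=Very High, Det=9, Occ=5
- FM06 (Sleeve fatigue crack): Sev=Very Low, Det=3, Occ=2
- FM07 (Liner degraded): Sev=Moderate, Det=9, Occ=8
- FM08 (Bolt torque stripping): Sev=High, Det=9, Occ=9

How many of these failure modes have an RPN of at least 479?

RPN = Severity × Occurrence × Detection:
  FM01: 5 × 6 × 2 = 60
  FM02: 7 × 6 × 2 = 84
  FM03: 3 × 5 × 8 = 120
  FM04: 9 × 8 × 3 = 216
  FM05: 9 × 5 × 9 = 405
  FM06: 1 × 2 × 3 = 6
  FM07: 5 × 8 × 9 = 360
  FM08: 7 × 9 × 9 = 567
Modes with RPN ≥ 479: FM08 (567) → 1.

1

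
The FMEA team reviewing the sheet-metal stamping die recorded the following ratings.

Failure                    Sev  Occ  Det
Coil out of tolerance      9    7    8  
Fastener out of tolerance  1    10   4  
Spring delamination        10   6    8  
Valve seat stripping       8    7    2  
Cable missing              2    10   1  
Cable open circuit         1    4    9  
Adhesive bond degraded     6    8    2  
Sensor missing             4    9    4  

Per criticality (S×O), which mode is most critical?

Criticality = Severity × Occurrence:
  Coil out of tolerance: 9 × 7 = 63
  Fastener out of tolerance: 1 × 10 = 10
  Spring delamination: 10 × 6 = 60
  Valve seat stripping: 8 × 7 = 56
  Cable missing: 2 × 10 = 20
  Cable open circuit: 1 × 4 = 4
  Adhesive bond degraded: 6 × 8 = 48
  Sensor missing: 4 × 9 = 36
Highest criticality is 63 → Coil out of tolerance.

Coil out of tolerance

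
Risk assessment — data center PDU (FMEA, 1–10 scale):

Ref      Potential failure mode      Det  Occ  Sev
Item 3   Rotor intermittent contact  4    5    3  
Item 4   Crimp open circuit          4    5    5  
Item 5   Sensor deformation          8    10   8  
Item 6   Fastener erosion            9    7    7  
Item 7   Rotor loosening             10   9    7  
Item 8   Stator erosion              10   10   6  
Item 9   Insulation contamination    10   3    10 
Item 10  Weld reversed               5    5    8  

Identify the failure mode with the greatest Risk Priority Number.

Item 5

RPN = Severity × Occurrence × Detection:
  Item 3: 3 × 5 × 4 = 60
  Item 4: 5 × 5 × 4 = 100
  Item 5: 8 × 10 × 8 = 640
  Item 6: 7 × 7 × 9 = 441
  Item 7: 7 × 9 × 10 = 630
  Item 8: 6 × 10 × 10 = 600
  Item 9: 10 × 3 × 10 = 300
  Item 10: 8 × 5 × 5 = 200
Highest RPN is 640 → Item 5.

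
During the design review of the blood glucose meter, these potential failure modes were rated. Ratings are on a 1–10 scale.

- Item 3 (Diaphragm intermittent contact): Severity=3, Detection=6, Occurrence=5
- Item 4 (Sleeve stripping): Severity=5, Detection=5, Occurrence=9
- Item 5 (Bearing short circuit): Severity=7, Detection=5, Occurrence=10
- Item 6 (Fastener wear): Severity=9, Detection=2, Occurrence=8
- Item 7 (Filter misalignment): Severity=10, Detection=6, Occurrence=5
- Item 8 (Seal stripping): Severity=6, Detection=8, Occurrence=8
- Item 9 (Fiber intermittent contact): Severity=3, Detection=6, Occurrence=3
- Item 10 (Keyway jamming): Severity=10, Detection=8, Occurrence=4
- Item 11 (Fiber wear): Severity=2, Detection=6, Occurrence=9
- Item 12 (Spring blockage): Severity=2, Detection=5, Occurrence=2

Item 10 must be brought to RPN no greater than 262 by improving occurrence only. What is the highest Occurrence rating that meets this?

Item 10: S=10, O=4, D=8 → current RPN = 320.
Fixed product = 80. Need 80 × O ≤ 262, so O ≤ 262/80 = 3.27.
Maximum integer Occurrence rating = 3 (gives RPN 240; O=4 would give 320 > 262).

3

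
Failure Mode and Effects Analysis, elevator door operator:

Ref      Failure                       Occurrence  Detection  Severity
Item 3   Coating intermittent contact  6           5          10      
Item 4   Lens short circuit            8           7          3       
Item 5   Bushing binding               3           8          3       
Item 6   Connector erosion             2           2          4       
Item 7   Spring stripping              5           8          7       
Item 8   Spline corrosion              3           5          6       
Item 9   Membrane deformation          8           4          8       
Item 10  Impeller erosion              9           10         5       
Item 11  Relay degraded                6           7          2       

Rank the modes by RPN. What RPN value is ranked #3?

RPN = Severity × Occurrence × Detection:
  Item 3: 10 × 6 × 5 = 300
  Item 4: 3 × 8 × 7 = 168
  Item 5: 3 × 3 × 8 = 72
  Item 6: 4 × 2 × 2 = 16
  Item 7: 7 × 5 × 8 = 280
  Item 8: 6 × 3 × 5 = 90
  Item 9: 8 × 8 × 4 = 256
  Item 10: 5 × 9 × 10 = 450
  Item 11: 2 × 6 × 7 = 84
Sorted descending: 450, 300, 280, 256, 168, 90, 84, 72, 16.
The third-highest RPN is 280 (Item 7).

280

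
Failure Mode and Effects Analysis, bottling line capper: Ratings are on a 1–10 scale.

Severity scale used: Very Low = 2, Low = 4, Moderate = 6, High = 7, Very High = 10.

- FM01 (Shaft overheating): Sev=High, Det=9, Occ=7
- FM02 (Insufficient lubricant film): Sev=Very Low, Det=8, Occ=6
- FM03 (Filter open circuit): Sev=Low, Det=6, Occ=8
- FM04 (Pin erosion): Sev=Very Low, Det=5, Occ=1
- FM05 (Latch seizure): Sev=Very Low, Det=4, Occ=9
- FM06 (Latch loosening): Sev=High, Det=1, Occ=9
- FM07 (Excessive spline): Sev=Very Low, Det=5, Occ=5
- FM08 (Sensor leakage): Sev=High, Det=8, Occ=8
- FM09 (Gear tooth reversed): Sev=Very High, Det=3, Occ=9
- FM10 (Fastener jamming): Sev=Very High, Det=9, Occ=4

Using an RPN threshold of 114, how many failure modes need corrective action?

RPN = Severity × Occurrence × Detection:
  FM01: 7 × 7 × 9 = 441
  FM02: 2 × 6 × 8 = 96
  FM03: 4 × 8 × 6 = 192
  FM04: 2 × 1 × 5 = 10
  FM05: 2 × 9 × 4 = 72
  FM06: 7 × 9 × 1 = 63
  FM07: 2 × 5 × 5 = 50
  FM08: 7 × 8 × 8 = 448
  FM09: 10 × 9 × 3 = 270
  FM10: 10 × 4 × 9 = 360
Modes with RPN ≥ 114: FM01 (441), FM03 (192), FM08 (448), FM09 (270), FM10 (360) → 5.

5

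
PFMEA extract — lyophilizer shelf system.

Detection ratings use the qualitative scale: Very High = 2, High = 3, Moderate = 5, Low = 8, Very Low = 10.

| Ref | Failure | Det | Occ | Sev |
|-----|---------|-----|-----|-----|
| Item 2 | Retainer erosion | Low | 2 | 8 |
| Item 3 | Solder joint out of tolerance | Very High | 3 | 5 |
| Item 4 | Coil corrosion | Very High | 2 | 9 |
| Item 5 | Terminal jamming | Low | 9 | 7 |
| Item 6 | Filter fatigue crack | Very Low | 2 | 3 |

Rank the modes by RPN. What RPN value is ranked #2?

128

RPN = Severity × Occurrence × Detection:
  Item 2: 8 × 2 × 8 = 128
  Item 3: 5 × 3 × 2 = 30
  Item 4: 9 × 2 × 2 = 36
  Item 5: 7 × 9 × 8 = 504
  Item 6: 3 × 2 × 10 = 60
Sorted descending: 504, 128, 60, 36, 30.
The second-highest RPN is 128 (Item 2).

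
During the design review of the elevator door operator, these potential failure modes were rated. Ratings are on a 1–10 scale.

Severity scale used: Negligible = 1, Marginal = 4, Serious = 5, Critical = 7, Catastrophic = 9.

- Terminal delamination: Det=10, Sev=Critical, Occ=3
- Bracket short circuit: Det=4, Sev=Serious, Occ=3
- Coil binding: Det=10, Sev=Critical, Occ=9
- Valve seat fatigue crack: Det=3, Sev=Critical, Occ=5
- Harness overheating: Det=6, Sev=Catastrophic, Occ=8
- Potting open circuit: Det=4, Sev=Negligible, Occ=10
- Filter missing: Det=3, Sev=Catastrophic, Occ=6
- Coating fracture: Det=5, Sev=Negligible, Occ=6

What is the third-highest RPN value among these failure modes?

210

RPN = Severity × Occurrence × Detection:
  Terminal delamination: 7 × 3 × 10 = 210
  Bracket short circuit: 5 × 3 × 4 = 60
  Coil binding: 7 × 9 × 10 = 630
  Valve seat fatigue crack: 7 × 5 × 3 = 105
  Harness overheating: 9 × 8 × 6 = 432
  Potting open circuit: 1 × 10 × 4 = 40
  Filter missing: 9 × 6 × 3 = 162
  Coating fracture: 1 × 6 × 5 = 30
Sorted descending: 630, 432, 210, 162, 105, 60, 40, 30.
The third-highest RPN is 210 (Terminal delamination).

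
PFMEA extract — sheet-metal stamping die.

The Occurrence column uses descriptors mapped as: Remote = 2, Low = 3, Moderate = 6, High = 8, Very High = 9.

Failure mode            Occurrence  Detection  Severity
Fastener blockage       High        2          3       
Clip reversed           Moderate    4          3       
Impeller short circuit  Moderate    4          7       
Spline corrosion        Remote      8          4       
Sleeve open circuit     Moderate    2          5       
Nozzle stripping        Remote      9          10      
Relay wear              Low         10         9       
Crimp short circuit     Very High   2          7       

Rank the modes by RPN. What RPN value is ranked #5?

RPN = Severity × Occurrence × Detection:
  Fastener blockage: 3 × 8 × 2 = 48
  Clip reversed: 3 × 6 × 4 = 72
  Impeller short circuit: 7 × 6 × 4 = 168
  Spline corrosion: 4 × 2 × 8 = 64
  Sleeve open circuit: 5 × 6 × 2 = 60
  Nozzle stripping: 10 × 2 × 9 = 180
  Relay wear: 9 × 3 × 10 = 270
  Crimp short circuit: 7 × 9 × 2 = 126
Sorted descending: 270, 180, 168, 126, 72, 64, 60, 48.
The fifth-highest RPN is 72 (Clip reversed).

72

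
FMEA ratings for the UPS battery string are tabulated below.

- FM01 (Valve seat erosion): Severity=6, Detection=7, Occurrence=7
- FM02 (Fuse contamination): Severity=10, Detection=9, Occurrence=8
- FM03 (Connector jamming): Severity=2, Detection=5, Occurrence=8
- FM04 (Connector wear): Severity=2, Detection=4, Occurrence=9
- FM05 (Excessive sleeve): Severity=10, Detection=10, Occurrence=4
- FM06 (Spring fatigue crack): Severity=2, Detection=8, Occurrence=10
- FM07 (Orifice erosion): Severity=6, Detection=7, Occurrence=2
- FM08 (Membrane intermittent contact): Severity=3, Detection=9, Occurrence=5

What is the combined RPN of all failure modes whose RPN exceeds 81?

1793

RPN = Severity × Occurrence × Detection:
  FM01: 6 × 7 × 7 = 294
  FM02: 10 × 8 × 9 = 720
  FM03: 2 × 8 × 5 = 80
  FM04: 2 × 9 × 4 = 72
  FM05: 10 × 4 × 10 = 400
  FM06: 2 × 10 × 8 = 160
  FM07: 6 × 2 × 7 = 84
  FM08: 3 × 5 × 9 = 135
RPN > 81: FM01 (294), FM02 (720), FM05 (400), FM06 (160), FM07 (84), FM08 (135).
Sum: 294 + 720 + 400 + 160 + 84 + 135 = 1793.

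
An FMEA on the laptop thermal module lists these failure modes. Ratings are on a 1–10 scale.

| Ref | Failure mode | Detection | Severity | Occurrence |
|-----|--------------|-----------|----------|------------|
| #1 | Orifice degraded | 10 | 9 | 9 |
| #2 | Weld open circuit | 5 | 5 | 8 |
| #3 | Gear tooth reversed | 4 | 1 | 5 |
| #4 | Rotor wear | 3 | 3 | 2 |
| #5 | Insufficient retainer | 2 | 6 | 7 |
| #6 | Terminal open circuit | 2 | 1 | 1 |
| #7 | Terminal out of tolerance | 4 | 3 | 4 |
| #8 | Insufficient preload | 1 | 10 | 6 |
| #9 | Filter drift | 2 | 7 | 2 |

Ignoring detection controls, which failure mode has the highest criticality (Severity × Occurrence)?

Criticality = Severity × Occurrence:
  #1: 9 × 9 = 81
  #2: 5 × 8 = 40
  #3: 1 × 5 = 5
  #4: 3 × 2 = 6
  #5: 6 × 7 = 42
  #6: 1 × 1 = 1
  #7: 3 × 4 = 12
  #8: 10 × 6 = 60
  #9: 7 × 2 = 14
Highest criticality is 81 → #1.

#1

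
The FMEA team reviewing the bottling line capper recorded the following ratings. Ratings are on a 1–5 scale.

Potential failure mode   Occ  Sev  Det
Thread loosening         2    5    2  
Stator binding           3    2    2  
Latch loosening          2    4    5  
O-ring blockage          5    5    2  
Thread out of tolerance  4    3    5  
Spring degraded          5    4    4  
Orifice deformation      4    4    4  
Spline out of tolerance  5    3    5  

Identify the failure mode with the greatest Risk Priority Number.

RPN = Severity × Occurrence × Detection:
  Thread loosening: 5 × 2 × 2 = 20
  Stator binding: 2 × 3 × 2 = 12
  Latch loosening: 4 × 2 × 5 = 40
  O-ring blockage: 5 × 5 × 2 = 50
  Thread out of tolerance: 3 × 4 × 5 = 60
  Spring degraded: 4 × 5 × 4 = 80
  Orifice deformation: 4 × 4 × 4 = 64
  Spline out of tolerance: 3 × 5 × 5 = 75
Highest RPN is 80 → Spring degraded.

Spring degraded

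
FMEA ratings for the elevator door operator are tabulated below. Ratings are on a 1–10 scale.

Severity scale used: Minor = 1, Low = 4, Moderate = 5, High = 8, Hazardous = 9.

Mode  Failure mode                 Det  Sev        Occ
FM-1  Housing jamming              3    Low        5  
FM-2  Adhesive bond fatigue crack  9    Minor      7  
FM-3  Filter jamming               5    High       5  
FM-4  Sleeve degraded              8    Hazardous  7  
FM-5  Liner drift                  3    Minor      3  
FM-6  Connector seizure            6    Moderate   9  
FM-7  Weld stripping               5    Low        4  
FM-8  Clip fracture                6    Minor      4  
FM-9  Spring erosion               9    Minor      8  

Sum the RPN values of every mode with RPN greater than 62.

1189

RPN = Severity × Occurrence × Detection:
  FM-1: 4 × 5 × 3 = 60
  FM-2: 1 × 7 × 9 = 63
  FM-3: 8 × 5 × 5 = 200
  FM-4: 9 × 7 × 8 = 504
  FM-5: 1 × 3 × 3 = 9
  FM-6: 5 × 9 × 6 = 270
  FM-7: 4 × 4 × 5 = 80
  FM-8: 1 × 4 × 6 = 24
  FM-9: 1 × 8 × 9 = 72
RPN > 62: FM-2 (63), FM-3 (200), FM-4 (504), FM-6 (270), FM-7 (80), FM-9 (72).
Sum: 63 + 200 + 504 + 270 + 80 + 72 = 1189.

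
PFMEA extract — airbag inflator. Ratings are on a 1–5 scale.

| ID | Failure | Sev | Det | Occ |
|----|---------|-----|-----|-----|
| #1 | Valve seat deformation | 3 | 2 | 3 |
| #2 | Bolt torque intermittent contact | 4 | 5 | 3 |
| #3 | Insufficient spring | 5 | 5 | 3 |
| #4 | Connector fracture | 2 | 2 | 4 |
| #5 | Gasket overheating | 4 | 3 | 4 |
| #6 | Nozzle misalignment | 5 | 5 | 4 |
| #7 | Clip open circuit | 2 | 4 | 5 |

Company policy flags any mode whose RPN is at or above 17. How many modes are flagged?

6

RPN = Severity × Occurrence × Detection:
  #1: 3 × 3 × 2 = 18
  #2: 4 × 3 × 5 = 60
  #3: 5 × 3 × 5 = 75
  #4: 2 × 4 × 2 = 16
  #5: 4 × 4 × 3 = 48
  #6: 5 × 4 × 5 = 100
  #7: 2 × 5 × 4 = 40
Modes with RPN ≥ 17: #1 (18), #2 (60), #3 (75), #5 (48), #6 (100), #7 (40) → 6.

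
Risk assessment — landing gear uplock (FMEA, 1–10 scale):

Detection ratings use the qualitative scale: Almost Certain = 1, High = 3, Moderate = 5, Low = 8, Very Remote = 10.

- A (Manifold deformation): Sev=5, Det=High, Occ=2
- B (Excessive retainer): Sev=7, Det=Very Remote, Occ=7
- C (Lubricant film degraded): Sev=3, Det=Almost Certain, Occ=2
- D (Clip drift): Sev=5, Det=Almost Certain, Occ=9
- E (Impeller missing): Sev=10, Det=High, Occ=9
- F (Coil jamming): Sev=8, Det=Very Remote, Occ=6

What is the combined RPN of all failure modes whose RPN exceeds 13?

1315

RPN = Severity × Occurrence × Detection:
  A: 5 × 2 × 3 = 30
  B: 7 × 7 × 10 = 490
  C: 3 × 2 × 1 = 6
  D: 5 × 9 × 1 = 45
  E: 10 × 9 × 3 = 270
  F: 8 × 6 × 10 = 480
RPN > 13: A (30), B (490), D (45), E (270), F (480).
Sum: 30 + 490 + 45 + 270 + 480 = 1315.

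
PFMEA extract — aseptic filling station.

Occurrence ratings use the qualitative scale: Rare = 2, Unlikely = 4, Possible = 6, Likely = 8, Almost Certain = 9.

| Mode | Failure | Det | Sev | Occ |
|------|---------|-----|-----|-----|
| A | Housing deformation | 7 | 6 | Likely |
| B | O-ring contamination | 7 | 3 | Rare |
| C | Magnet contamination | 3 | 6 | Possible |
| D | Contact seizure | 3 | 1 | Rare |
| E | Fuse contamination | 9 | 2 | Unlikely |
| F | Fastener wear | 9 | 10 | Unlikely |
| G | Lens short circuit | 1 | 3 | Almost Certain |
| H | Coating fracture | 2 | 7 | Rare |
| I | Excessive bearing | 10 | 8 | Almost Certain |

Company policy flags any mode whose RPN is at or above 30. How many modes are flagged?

6

RPN = Severity × Occurrence × Detection:
  A: 6 × 8 × 7 = 336
  B: 3 × 2 × 7 = 42
  C: 6 × 6 × 3 = 108
  D: 1 × 2 × 3 = 6
  E: 2 × 4 × 9 = 72
  F: 10 × 4 × 9 = 360
  G: 3 × 9 × 1 = 27
  H: 7 × 2 × 2 = 28
  I: 8 × 9 × 10 = 720
Modes with RPN ≥ 30: A (336), B (42), C (108), E (72), F (360), I (720) → 6.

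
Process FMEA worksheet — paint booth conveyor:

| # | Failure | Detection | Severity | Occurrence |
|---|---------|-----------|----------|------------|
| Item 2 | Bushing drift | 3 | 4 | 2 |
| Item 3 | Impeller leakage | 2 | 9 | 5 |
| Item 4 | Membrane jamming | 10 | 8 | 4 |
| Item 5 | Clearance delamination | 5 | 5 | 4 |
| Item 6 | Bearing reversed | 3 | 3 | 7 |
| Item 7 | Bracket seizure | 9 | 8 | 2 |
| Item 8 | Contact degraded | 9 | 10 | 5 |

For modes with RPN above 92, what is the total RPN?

RPN = Severity × Occurrence × Detection:
  Item 2: 4 × 2 × 3 = 24
  Item 3: 9 × 5 × 2 = 90
  Item 4: 8 × 4 × 10 = 320
  Item 5: 5 × 4 × 5 = 100
  Item 6: 3 × 7 × 3 = 63
  Item 7: 8 × 2 × 9 = 144
  Item 8: 10 × 5 × 9 = 450
RPN > 92: Item 4 (320), Item 5 (100), Item 7 (144), Item 8 (450).
Sum: 320 + 100 + 144 + 450 = 1014.

1014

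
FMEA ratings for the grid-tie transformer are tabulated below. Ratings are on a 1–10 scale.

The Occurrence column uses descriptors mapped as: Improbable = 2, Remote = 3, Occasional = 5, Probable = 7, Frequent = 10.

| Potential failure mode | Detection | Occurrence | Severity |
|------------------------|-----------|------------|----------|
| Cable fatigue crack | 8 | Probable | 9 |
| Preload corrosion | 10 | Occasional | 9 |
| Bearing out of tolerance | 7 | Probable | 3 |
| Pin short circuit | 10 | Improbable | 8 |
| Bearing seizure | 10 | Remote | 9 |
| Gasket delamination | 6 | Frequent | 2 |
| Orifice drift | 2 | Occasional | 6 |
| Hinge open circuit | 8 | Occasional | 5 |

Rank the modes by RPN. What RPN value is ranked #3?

RPN = Severity × Occurrence × Detection:
  Cable fatigue crack: 9 × 7 × 8 = 504
  Preload corrosion: 9 × 5 × 10 = 450
  Bearing out of tolerance: 3 × 7 × 7 = 147
  Pin short circuit: 8 × 2 × 10 = 160
  Bearing seizure: 9 × 3 × 10 = 270
  Gasket delamination: 2 × 10 × 6 = 120
  Orifice drift: 6 × 5 × 2 = 60
  Hinge open circuit: 5 × 5 × 8 = 200
Sorted descending: 504, 450, 270, 200, 160, 147, 120, 60.
The third-highest RPN is 270 (Bearing seizure).

270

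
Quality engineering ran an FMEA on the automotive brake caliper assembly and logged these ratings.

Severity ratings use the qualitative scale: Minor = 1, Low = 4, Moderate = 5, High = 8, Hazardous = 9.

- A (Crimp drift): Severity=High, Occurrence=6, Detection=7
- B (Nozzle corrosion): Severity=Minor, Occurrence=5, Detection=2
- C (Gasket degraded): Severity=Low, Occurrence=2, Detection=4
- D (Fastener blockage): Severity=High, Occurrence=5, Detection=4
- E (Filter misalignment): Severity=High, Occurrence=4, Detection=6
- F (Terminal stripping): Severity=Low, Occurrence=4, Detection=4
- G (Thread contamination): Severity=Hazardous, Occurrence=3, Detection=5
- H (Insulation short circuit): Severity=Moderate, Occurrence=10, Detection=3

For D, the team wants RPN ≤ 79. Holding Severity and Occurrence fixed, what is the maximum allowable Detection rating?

1

D: S=8, O=5, D=4 → current RPN = 160.
Fixed product = 40. Need 40 × D ≤ 79, so D ≤ 79/40 = 1.98.
Maximum integer Detection rating = 1 (gives RPN 40; D=2 would give 80 > 79).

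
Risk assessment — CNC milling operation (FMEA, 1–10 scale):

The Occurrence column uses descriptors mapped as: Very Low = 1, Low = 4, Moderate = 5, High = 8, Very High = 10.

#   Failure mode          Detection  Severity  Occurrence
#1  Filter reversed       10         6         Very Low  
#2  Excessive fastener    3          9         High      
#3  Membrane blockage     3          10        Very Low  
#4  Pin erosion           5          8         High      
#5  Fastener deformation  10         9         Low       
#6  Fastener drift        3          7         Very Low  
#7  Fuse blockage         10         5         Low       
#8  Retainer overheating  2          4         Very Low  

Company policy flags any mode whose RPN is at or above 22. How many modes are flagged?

6

RPN = Severity × Occurrence × Detection:
  #1: 6 × 1 × 10 = 60
  #2: 9 × 8 × 3 = 216
  #3: 10 × 1 × 3 = 30
  #4: 8 × 8 × 5 = 320
  #5: 9 × 4 × 10 = 360
  #6: 7 × 1 × 3 = 21
  #7: 5 × 4 × 10 = 200
  #8: 4 × 1 × 2 = 8
Modes with RPN ≥ 22: #1 (60), #2 (216), #3 (30), #4 (320), #5 (360), #7 (200) → 6.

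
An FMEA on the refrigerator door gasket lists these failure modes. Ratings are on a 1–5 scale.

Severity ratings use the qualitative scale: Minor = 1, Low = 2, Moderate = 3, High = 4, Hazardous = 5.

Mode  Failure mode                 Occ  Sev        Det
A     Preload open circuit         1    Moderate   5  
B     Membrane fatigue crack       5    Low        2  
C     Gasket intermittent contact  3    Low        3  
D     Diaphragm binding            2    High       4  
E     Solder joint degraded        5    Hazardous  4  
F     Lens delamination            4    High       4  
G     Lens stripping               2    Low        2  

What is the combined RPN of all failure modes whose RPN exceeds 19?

RPN = Severity × Occurrence × Detection:
  A: 3 × 1 × 5 = 15
  B: 2 × 5 × 2 = 20
  C: 2 × 3 × 3 = 18
  D: 4 × 2 × 4 = 32
  E: 5 × 5 × 4 = 100
  F: 4 × 4 × 4 = 64
  G: 2 × 2 × 2 = 8
RPN > 19: B (20), D (32), E (100), F (64).
Sum: 20 + 32 + 100 + 64 = 216.

216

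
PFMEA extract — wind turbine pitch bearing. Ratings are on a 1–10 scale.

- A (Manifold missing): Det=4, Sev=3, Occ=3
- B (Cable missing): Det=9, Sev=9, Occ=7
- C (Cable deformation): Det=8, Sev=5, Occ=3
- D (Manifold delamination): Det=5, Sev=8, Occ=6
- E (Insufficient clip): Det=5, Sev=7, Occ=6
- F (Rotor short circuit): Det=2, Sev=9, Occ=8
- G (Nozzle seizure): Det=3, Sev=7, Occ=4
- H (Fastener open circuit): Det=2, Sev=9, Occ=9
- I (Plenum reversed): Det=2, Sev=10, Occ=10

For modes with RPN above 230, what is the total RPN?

807

RPN = Severity × Occurrence × Detection:
  A: 3 × 3 × 4 = 36
  B: 9 × 7 × 9 = 567
  C: 5 × 3 × 8 = 120
  D: 8 × 6 × 5 = 240
  E: 7 × 6 × 5 = 210
  F: 9 × 8 × 2 = 144
  G: 7 × 4 × 3 = 84
  H: 9 × 9 × 2 = 162
  I: 10 × 10 × 2 = 200
RPN > 230: B (567), D (240).
Sum: 567 + 240 = 807.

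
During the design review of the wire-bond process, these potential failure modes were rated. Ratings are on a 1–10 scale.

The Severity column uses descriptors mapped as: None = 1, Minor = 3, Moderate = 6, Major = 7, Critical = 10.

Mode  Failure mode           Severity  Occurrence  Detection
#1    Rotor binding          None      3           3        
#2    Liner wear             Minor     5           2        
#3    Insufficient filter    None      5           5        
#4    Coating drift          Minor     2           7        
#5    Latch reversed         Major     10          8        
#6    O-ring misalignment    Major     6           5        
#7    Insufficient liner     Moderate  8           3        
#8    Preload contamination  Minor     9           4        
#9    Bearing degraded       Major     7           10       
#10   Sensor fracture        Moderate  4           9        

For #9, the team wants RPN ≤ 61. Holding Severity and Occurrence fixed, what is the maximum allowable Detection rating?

#9: S=7, O=7, D=10 → current RPN = 490.
Fixed product = 49. Need 49 × D ≤ 61, so D ≤ 61/49 = 1.24.
Maximum integer Detection rating = 1 (gives RPN 49; D=2 would give 98 > 61).

1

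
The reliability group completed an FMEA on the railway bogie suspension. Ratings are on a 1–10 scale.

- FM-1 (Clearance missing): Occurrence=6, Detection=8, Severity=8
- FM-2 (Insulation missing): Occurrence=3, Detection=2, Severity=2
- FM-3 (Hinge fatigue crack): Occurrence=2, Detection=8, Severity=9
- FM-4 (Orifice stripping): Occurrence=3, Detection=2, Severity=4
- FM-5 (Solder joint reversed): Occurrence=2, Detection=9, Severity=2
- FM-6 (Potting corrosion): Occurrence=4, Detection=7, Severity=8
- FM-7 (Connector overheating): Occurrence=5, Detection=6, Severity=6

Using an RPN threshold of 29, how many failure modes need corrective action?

5

RPN = Severity × Occurrence × Detection:
  FM-1: 8 × 6 × 8 = 384
  FM-2: 2 × 3 × 2 = 12
  FM-3: 9 × 2 × 8 = 144
  FM-4: 4 × 3 × 2 = 24
  FM-5: 2 × 2 × 9 = 36
  FM-6: 8 × 4 × 7 = 224
  FM-7: 6 × 5 × 6 = 180
Modes with RPN ≥ 29: FM-1 (384), FM-3 (144), FM-5 (36), FM-6 (224), FM-7 (180) → 5.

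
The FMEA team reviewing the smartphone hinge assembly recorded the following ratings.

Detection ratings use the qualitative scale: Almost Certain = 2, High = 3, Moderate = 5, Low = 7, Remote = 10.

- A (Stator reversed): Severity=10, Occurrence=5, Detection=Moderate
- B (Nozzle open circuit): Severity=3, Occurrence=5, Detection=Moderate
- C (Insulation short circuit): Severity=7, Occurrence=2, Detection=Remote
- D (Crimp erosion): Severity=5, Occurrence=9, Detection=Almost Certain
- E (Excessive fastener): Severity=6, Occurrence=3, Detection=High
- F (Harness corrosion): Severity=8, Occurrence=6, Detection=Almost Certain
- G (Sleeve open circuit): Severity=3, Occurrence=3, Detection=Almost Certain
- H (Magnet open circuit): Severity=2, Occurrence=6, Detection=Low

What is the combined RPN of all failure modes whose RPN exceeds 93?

RPN = Severity × Occurrence × Detection:
  A: 10 × 5 × 5 = 250
  B: 3 × 5 × 5 = 75
  C: 7 × 2 × 10 = 140
  D: 5 × 9 × 2 = 90
  E: 6 × 3 × 3 = 54
  F: 8 × 6 × 2 = 96
  G: 3 × 3 × 2 = 18
  H: 2 × 6 × 7 = 84
RPN > 93: A (250), C (140), F (96).
Sum: 250 + 140 + 96 = 486.

486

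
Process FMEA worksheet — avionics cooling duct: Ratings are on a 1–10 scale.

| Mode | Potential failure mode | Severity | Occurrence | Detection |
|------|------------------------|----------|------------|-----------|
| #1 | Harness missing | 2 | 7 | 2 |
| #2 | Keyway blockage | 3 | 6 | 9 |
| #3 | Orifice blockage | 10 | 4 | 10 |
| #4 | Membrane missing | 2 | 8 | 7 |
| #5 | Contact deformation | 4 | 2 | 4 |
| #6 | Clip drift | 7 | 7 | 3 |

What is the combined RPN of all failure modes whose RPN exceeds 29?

853

RPN = Severity × Occurrence × Detection:
  #1: 2 × 7 × 2 = 28
  #2: 3 × 6 × 9 = 162
  #3: 10 × 4 × 10 = 400
  #4: 2 × 8 × 7 = 112
  #5: 4 × 2 × 4 = 32
  #6: 7 × 7 × 3 = 147
RPN > 29: #2 (162), #3 (400), #4 (112), #5 (32), #6 (147).
Sum: 162 + 400 + 112 + 32 + 147 = 853.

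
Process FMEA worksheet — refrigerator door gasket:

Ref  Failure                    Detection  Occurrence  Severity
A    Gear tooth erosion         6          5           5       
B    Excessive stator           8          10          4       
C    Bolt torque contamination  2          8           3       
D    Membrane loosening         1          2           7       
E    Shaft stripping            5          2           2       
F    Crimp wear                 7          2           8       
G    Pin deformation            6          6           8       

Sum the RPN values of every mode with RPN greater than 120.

RPN = Severity × Occurrence × Detection:
  A: 5 × 5 × 6 = 150
  B: 4 × 10 × 8 = 320
  C: 3 × 8 × 2 = 48
  D: 7 × 2 × 1 = 14
  E: 2 × 2 × 5 = 20
  F: 8 × 2 × 7 = 112
  G: 8 × 6 × 6 = 288
RPN > 120: A (150), B (320), G (288).
Sum: 150 + 320 + 288 = 758.

758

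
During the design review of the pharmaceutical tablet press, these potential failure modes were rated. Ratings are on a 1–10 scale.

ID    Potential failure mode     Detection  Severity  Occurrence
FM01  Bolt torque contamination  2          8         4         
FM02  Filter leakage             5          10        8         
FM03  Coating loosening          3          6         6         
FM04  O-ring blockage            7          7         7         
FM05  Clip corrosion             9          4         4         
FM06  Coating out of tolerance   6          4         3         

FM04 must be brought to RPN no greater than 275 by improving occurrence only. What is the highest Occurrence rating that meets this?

5

FM04: S=7, O=7, D=7 → current RPN = 343.
Fixed product = 49. Need 49 × O ≤ 275, so O ≤ 275/49 = 5.61.
Maximum integer Occurrence rating = 5 (gives RPN 245; O=6 would give 294 > 275).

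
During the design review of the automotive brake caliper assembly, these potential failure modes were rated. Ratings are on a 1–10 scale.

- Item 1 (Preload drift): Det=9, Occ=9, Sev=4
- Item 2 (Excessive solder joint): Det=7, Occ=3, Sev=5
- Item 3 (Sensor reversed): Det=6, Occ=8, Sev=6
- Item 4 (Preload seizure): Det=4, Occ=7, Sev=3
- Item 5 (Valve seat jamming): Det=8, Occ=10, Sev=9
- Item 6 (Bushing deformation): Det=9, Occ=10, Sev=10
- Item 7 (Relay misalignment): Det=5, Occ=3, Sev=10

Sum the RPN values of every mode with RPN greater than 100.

RPN = Severity × Occurrence × Detection:
  Item 1: 4 × 9 × 9 = 324
  Item 2: 5 × 3 × 7 = 105
  Item 3: 6 × 8 × 6 = 288
  Item 4: 3 × 7 × 4 = 84
  Item 5: 9 × 10 × 8 = 720
  Item 6: 10 × 10 × 9 = 900
  Item 7: 10 × 3 × 5 = 150
RPN > 100: Item 1 (324), Item 2 (105), Item 3 (288), Item 5 (720), Item 6 (900), Item 7 (150).
Sum: 324 + 105 + 288 + 720 + 900 + 150 = 2487.

2487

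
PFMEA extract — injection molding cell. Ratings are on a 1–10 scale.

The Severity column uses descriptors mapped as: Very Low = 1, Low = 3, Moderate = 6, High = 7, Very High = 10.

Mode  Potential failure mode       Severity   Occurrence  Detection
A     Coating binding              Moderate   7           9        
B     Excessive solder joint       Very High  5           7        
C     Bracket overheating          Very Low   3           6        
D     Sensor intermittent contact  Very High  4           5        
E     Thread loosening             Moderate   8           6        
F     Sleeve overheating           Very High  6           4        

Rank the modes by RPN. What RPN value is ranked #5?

200

RPN = Severity × Occurrence × Detection:
  A: 6 × 7 × 9 = 378
  B: 10 × 5 × 7 = 350
  C: 1 × 3 × 6 = 18
  D: 10 × 4 × 5 = 200
  E: 6 × 8 × 6 = 288
  F: 10 × 6 × 4 = 240
Sorted descending: 378, 350, 288, 240, 200, 18.
The fifth-highest RPN is 200 (D).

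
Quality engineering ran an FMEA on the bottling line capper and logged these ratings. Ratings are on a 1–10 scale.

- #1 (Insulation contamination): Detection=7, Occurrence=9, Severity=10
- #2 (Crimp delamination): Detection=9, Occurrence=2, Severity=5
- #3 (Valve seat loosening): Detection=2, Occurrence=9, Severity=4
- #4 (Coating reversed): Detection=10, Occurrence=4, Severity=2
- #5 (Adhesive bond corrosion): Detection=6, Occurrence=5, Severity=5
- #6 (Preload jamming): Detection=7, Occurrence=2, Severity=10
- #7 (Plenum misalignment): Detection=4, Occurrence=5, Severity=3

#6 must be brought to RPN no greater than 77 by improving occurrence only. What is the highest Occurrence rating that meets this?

1

#6: S=10, O=2, D=7 → current RPN = 140.
Fixed product = 70. Need 70 × O ≤ 77, so O ≤ 77/70 = 1.10.
Maximum integer Occurrence rating = 1 (gives RPN 70; O=2 would give 140 > 77).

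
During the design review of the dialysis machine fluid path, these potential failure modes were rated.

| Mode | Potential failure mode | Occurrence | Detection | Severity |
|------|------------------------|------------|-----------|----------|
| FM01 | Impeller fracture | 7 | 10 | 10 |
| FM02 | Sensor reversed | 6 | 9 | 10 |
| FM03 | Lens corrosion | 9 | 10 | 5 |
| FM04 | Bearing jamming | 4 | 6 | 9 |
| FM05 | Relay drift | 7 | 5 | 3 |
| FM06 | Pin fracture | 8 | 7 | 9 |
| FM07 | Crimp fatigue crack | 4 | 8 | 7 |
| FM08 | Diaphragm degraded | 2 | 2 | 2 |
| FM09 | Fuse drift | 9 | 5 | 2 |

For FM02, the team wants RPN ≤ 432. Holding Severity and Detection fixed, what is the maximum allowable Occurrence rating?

FM02: S=10, O=6, D=9 → current RPN = 540.
Fixed product = 90. Need 90 × O ≤ 432, so O ≤ 432/90 = 4.80.
Maximum integer Occurrence rating = 4 (gives RPN 360; O=5 would give 450 > 432).

4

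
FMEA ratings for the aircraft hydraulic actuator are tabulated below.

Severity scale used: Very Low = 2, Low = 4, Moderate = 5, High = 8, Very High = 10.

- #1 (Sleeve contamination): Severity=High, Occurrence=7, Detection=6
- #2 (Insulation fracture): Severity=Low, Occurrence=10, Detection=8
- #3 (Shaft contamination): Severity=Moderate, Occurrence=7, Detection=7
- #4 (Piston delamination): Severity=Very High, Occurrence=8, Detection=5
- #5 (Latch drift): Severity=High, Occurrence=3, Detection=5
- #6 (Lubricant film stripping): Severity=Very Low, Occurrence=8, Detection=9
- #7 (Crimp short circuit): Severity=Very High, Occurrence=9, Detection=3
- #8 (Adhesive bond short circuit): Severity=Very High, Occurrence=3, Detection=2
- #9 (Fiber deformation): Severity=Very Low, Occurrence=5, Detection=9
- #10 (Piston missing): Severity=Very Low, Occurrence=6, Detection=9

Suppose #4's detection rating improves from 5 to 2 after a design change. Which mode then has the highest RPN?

RPN = Severity × Occurrence × Detection:
  #1: 8 × 7 × 6 = 336
  #2: 4 × 10 × 8 = 320
  #3: 5 × 7 × 7 = 245
  #4: 10 × 8 × 5 = 400
  #5: 8 × 3 × 5 = 120
  #6: 2 × 8 × 9 = 144
  #7: 10 × 9 × 3 = 270
  #8: 10 × 3 × 2 = 60
  #9: 2 × 5 × 9 = 90
  #10: 2 × 6 × 9 = 108
After action: #4 → 10 × 8 × 2 = 160.
Revised RPNs: #1=336, #2=320, #7=270, #3=245, #4=160, #6=144, #5=120, #10=108, #9=90, #8=60.
Highest is now #1 (336).

#1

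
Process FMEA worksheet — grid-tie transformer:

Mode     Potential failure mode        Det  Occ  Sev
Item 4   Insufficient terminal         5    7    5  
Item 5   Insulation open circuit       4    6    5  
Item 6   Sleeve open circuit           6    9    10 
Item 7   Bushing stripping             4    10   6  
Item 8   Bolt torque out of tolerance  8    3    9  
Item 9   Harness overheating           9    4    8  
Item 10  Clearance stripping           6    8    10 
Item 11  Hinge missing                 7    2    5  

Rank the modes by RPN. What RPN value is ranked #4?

RPN = Severity × Occurrence × Detection:
  Item 4: 5 × 7 × 5 = 175
  Item 5: 5 × 6 × 4 = 120
  Item 6: 10 × 9 × 6 = 540
  Item 7: 6 × 10 × 4 = 240
  Item 8: 9 × 3 × 8 = 216
  Item 9: 8 × 4 × 9 = 288
  Item 10: 10 × 8 × 6 = 480
  Item 11: 5 × 2 × 7 = 70
Sorted descending: 540, 480, 288, 240, 216, 175, 120, 70.
The fourth-highest RPN is 240 (Item 7).

240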